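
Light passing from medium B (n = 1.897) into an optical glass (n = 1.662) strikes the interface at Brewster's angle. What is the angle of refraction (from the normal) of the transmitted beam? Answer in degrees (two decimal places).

tan θ_B = n₂/n₁ = 1.662/1.897 = 0.8761, so θ_B = 41.22°.
At Brewster's angle the reflected and refracted rays are perpendicular, so θ_t = 90° − θ_B = 90° − 41.22° = 48.78°.

θ_t ≈ 48.78°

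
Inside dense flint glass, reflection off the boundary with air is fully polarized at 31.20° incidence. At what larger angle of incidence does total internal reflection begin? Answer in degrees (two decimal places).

From Brewster, n₂/n₁ = tan θ_B = tan 31.20° = 0.6056.
Then sin θ_c = n₂/n₁ = 0.6056, so θ_c = arcsin 0.6056 = 37.27°.

θ_c ≈ 37.27°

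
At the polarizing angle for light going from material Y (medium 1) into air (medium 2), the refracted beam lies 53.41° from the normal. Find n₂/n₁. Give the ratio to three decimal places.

n₂/n₁ ≈ 0.742

At Brewster incidence θ_B = 90° − θ_t = 90° − 53.41° = 36.59°.
tan θ_B = n₂/n₁, so n₂/n₁ = tan 36.59° = 0.742.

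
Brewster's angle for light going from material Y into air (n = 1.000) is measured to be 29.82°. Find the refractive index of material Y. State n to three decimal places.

Brewster's law: tan θ_B = n₂/n₁ (light incident in material Y, refracted into air).
n₁ = n₂ / tan θ_B = 1.000 / tan 29.82° = 1.745.

n ≈ 1.745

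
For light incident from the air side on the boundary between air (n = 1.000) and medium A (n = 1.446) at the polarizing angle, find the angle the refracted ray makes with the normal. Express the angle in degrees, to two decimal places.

θ_t ≈ 34.67°

First find Brewster's angle: tan θ_B = 1.446/1.000 = 1.4460, giving θ_B = 55.33°.
At Brewster's angle the reflected and refracted rays are perpendicular, so θ_t = 90° − θ_B = 90° − 55.33° = 34.67°.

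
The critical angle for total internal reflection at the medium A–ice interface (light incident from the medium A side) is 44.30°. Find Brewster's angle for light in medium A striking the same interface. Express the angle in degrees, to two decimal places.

n₂/n₁ = sin θ_c = sin 44.30° = 0.6984.
tan θ_B equals the same ratio, so θ_B = arctan(0.6984) = 34.93°.

θ_B ≈ 34.93°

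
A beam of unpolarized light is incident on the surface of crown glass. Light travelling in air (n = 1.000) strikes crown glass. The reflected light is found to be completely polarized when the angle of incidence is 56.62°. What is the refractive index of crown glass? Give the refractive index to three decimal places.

n ≈ 1.518

Full polarization of the reflected beam means tan θ_B = n₂/n₁, where n₁ is the incident medium (air).
n₂ = n₁ tan θ_B = 1.000 × tan 56.62° = 1.518.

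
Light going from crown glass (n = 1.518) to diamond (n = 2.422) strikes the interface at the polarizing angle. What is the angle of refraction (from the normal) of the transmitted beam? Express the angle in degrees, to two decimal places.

tan θ_B = n₂/n₁ = 2.422/1.518 = 1.5955, so θ_B = 57.92°.
Since θ_B + θ_t = 90° at Brewster incidence, θ_t = 90° − 57.92° = 32.08°.

θ_t ≈ 32.08°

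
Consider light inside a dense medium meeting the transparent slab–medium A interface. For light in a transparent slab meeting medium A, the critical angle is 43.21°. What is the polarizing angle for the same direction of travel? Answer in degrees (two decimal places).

θ_B ≈ 34.40°

n₂/n₁ = sin θ_c = sin 43.21° = 0.6847.
tan θ_B equals the same ratio, so θ_B = arctan(0.6847) = 34.40°.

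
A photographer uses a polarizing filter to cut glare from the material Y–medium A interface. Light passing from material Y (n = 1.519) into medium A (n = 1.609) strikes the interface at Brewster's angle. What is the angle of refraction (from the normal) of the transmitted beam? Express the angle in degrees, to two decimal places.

θ_t ≈ 43.35°

tan θ_B = n₂/n₁ = 1.609/1.519 = 1.0592, so θ_B = 46.65°.
Since θ_B + θ_t = 90° at Brewster incidence, θ_t = 90° − 46.65° = 43.35°.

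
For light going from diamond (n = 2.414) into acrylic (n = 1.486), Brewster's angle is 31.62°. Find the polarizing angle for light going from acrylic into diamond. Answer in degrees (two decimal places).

θ_B' ≈ 58.38°

The two Brewster angles are complementary: θ_B' = 90° − θ_B = 90° − 31.62° = 58.38°.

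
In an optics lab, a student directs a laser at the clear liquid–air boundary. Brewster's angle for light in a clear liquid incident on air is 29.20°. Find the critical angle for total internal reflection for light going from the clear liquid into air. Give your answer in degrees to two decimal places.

θ_c ≈ 33.98°

From Brewster, n₂/n₁ = tan θ_B = tan 29.20° = 0.5589.
Then sin θ_c = n₂/n₁ = 0.5589, so θ_c = arcsin 0.5589 = 33.98°.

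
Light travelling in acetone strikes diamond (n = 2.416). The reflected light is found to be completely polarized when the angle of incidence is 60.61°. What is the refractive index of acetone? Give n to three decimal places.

n ≈ 1.361

Brewster's law: tan θ_B = n₂/n₁ (light incident in acetone, refracted into diamond).
n₁ = n₂ / tan θ_B = 2.416 / tan 60.61° = 1.361.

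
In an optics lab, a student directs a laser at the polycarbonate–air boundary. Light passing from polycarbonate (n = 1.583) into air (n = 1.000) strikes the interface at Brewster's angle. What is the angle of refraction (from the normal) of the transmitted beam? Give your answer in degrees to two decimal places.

θ_B = arctan(n₂/n₁) = arctan(1.000/1.583) = 32.28°.
Since θ_B + θ_t = 90° at Brewster incidence, θ_t = 90° − 32.28° = 57.72°.

θ_t ≈ 57.72°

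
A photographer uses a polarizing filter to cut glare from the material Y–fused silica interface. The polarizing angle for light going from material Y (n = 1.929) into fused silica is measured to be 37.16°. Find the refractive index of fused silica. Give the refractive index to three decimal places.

n ≈ 1.462

At the polarizing angle, tan θ_B = n₂/n₁ with n₁ on the incident side (material Y) and n₂ on the transmitted side (fused silica).
n₂ = n₁ tan θ_B = 1.929 × tan 37.16° = 1.462.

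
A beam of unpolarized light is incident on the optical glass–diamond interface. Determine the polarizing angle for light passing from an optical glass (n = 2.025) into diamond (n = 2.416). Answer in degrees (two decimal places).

θ_B ≈ 50.03°

tan θ_B = n₂/n₁ = 2.416/2.025 = 1.1931. Taking the arctangent, θ_B = 50.03°.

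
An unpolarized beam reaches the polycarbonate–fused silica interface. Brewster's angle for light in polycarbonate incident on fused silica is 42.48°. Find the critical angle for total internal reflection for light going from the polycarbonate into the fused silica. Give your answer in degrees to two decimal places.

θ_c ≈ 66.30°

tan θ_B = n₂/n₁ = tan 42.48° = 0.9157.
Total internal reflection: sin θ_c = n₂/n₁ = 0.9157.
θ_c = arcsin(0.9157) = 66.30°.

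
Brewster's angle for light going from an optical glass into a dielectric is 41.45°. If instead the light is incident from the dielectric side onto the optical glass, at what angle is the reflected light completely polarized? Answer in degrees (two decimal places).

Reversing the direction swaps n₁ and n₂, so tan θ_B' = 1/tan θ_B and θ_B' = 90° − θ_B.
Hence θ_B' = 90° − 41.45° = 48.55°.

θ_B' ≈ 48.55°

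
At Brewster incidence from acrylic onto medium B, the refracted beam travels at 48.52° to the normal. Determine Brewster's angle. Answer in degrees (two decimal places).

θ_B ≈ 41.48°

Since the reflected and refracted rays are at right angles at the polarizing angle, θ_B + θ_t = 90°.
θ_B = 90° − 48.52° = 41.48°.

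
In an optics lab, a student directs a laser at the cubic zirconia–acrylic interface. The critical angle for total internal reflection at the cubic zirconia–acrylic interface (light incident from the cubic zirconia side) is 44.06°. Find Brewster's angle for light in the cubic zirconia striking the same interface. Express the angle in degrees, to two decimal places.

sin θ_c = n₂/n₁, so n₂/n₁ = sin 44.06° = 0.6954.
Brewster: tan θ_B = n₂/n₁ = 0.6954.
θ_B = arctan(0.6954) = 34.82°.

θ_B ≈ 34.82°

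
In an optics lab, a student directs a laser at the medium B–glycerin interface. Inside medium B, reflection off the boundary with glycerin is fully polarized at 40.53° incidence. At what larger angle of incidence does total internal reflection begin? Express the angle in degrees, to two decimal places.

From Brewster, n₂/n₁ = tan θ_B = tan 40.53° = 0.8550.
Then sin θ_c = n₂/n₁ = 0.8550, so θ_c = arcsin 0.8550 = 58.76°.

θ_c ≈ 58.76°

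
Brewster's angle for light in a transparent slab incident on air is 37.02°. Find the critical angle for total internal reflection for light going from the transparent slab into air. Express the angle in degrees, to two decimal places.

θ_c ≈ 48.95°

From Brewster, n₂/n₁ = tan θ_B = tan 37.02° = 0.7541.
Then sin θ_c = n₂/n₁ = 0.7541, so θ_c = arcsin 0.7541 = 48.95°.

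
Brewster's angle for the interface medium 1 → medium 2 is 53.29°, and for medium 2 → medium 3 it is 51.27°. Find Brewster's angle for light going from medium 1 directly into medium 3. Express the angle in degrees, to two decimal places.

tan θ_B(1→2) = n₂/n₁ = tan 53.29° = 1.3411.
tan θ_B(2→3) = n₃/n₂ = tan 51.27° = 1.2469.
So n₃/n₁ = (n₂/n₁)(n₃/n₂) = 1.3411 × 1.2469 = 1.6722.
θ_B(1→3) = arctan(1.6722) = 59.12°.

θ_B ≈ 59.12°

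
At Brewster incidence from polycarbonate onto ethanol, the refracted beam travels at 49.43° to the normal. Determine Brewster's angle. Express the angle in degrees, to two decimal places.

At Brewster's angle the reflected and refracted rays are perpendicular, so θ_B + θ_t = 90°.
So θ_B = 90° − θ_t = 90° − 49.43° = 40.57°.

θ_B ≈ 40.57°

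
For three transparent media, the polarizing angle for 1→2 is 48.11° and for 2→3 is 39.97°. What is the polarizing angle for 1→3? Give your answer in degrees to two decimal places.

n₂/n₁ = tan 48.11° = 1.1149 and n₃/n₂ = tan 39.97° = 0.8382.
n₃/n₁ = 0.9345. Then tan θ_B(1→3) = n₃/n₁, so θ_B(1→3) = arctan(0.9345) = 43.06°.

θ_B ≈ 43.06°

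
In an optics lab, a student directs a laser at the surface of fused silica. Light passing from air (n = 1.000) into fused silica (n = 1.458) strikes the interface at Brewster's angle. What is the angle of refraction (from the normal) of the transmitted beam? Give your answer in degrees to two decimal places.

θ_t ≈ 34.45°

θ_B = arctan(n₂/n₁) = arctan(1.458/1.000) = 55.55°.
The refracted ray is perpendicular to the reflected ray, so θ_t = 90° − θ_B = 34.45°.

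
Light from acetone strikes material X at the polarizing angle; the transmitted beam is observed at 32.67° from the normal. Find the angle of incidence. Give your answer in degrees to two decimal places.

θ_B ≈ 57.33°

Brewster's condition makes the reflected and refracted beams perpendicular: θ_B + θ_t = 90°.
So θ_B = 90° − θ_t = 90° − 32.67° = 57.33°.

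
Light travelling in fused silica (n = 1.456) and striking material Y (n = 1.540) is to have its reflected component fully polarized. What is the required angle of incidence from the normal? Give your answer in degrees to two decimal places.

θ_B ≈ 46.61°

Brewster's condition: tan θ_B = n₂/n₁ = 1.540/1.456 = 1.0577.
So θ_B = arctan 1.0577 = 46.61°.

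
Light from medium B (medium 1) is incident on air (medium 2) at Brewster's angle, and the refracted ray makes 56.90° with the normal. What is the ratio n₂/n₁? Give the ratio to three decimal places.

θ_B + θ_t = 90°, so θ_B = 90° − 56.90° = 33.10°.
tan θ_B = n₂/n₁, so n₂/n₁ = tan 33.10° = 0.652.

n₂/n₁ ≈ 0.652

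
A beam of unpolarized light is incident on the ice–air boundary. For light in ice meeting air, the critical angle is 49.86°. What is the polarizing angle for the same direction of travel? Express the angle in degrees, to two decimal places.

n₂/n₁ = sin θ_c = sin 49.86° = 0.7645.
tan θ_B equals the same ratio, so θ_B = arctan(0.7645) = 37.40°.

θ_B ≈ 37.40°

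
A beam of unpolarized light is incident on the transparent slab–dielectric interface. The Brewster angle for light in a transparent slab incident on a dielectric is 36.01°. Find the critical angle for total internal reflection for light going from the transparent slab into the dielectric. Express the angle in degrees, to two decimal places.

tan θ_B = n₂/n₁ = tan 36.01° = 0.7268.
Total internal reflection: sin θ_c = n₂/n₁ = 0.7268.
θ_c = arcsin(0.7268) = 46.62°.

θ_c ≈ 46.62°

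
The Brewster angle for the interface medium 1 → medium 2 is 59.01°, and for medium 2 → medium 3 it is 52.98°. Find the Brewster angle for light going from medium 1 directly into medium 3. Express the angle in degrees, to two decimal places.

θ_B ≈ 65.63°

tan θ_B(1→2) = n₂/n₁ = tan 59.01° = 1.6649.
tan θ_B(2→3) = n₃/n₂ = tan 52.98° = 1.3261.
So n₃/n₁ = (n₂/n₁)(n₃/n₂) = 1.6649 × 1.3261 = 2.2078.
θ_B(1→3) = arctan(2.2078) = 65.63°.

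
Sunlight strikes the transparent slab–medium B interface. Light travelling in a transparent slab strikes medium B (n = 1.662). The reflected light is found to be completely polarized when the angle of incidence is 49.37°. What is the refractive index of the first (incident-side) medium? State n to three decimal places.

Brewster's law: tan θ_B = n₂/n₁ (light incident in a transparent slab, refracted into medium B).
n₁ = n₂ / tan θ_B = 1.662 / tan 49.37° = 1.426.

n ≈ 1.426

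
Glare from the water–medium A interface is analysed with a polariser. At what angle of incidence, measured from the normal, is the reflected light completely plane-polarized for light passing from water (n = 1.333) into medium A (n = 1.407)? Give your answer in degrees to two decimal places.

At Brewster's angle the reflected and refracted rays are perpendicular, which with Snell's law gives tan θ_B = n₂/n₁.
Here n₂/n₁ = 1.407/1.333 = 1.0555, and Brewster's law gives tan θ_B = n₂/n₁.
So θ_B = arctan 1.0555 = 46.55°.

θ_B ≈ 46.55°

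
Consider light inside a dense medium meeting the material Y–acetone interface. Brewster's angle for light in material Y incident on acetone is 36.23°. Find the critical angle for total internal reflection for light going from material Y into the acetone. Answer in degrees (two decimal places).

tan θ_B = n₂/n₁ = tan 36.23° = 0.7327.
Total internal reflection: sin θ_c = n₂/n₁ = 0.7327.
θ_c = arcsin(0.7327) = 47.11°.

θ_c ≈ 47.11°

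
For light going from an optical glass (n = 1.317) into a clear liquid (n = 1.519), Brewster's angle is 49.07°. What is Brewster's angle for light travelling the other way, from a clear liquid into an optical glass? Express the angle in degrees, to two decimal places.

The two Brewster angles are complementary: θ_B' = 90° − θ_B = 90° − 49.07° = 40.93°.

θ_B' ≈ 40.93°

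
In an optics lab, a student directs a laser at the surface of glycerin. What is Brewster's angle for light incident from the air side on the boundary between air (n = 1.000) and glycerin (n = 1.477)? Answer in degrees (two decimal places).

tan θ_B = n₂/n₁ = 1.477/1.000 = 1.4770.
So θ_B = arctan 1.4770 = 55.90°.

θ_B ≈ 55.90°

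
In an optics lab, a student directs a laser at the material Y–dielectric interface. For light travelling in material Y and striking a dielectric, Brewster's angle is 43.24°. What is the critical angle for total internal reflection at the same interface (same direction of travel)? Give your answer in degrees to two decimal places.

θ_c ≈ 70.11°

tan θ_B = n₂/n₁ = tan 43.24° = 0.9404.
Total internal reflection: sin θ_c = n₂/n₁ = 0.9404.
θ_c = arcsin(0.9404) = 70.11°.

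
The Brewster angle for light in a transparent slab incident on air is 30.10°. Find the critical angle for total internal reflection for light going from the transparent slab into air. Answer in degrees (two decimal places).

tan θ_B = n₂/n₁ = tan 30.10° = 0.5797.
Total internal reflection: sin θ_c = n₂/n₁ = 0.5797.
θ_c = arcsin(0.5797) = 35.43°.

θ_c ≈ 35.43°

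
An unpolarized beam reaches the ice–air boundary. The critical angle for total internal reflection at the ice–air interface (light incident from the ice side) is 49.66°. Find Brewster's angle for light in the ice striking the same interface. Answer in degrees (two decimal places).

θ_B ≈ 37.32°

sin θ_c = n₂/n₁, so n₂/n₁ = sin 49.66° = 0.7622.
Brewster: tan θ_B = n₂/n₁ = 0.7622.
θ_B = arctan(0.7622) = 37.32°.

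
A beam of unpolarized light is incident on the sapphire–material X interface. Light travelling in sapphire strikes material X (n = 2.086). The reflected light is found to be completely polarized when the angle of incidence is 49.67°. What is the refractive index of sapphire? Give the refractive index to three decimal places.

n ≈ 1.771

Full polarization of the reflected beam means tan θ_B = n₂/n₁, where n₁ is the incident medium (sapphire).
n₁ = n₂ / tan θ_B = 2.086 / tan 49.67° = 1.771.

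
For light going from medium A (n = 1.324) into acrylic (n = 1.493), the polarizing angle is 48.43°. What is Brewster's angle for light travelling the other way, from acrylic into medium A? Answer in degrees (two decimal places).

θ_B' ≈ 41.57°

Reversing the direction swaps n₁ and n₂, so tan θ_B' = 1/tan θ_B and θ_B' = 90° − θ_B.
Hence θ_B' = 90° − 48.43° = 41.57°.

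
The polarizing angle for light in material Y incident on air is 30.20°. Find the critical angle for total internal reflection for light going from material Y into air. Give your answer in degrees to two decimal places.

θ_c ≈ 35.59°

From Brewster, n₂/n₁ = tan θ_B = tan 30.20° = 0.5820.
Then sin θ_c = n₂/n₁ = 0.5820, so θ_c = arcsin 0.5820 = 35.59°.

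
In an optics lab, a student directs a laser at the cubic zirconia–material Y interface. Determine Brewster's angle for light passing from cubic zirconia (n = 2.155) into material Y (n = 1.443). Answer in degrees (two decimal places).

The reflected p-component vanishes when tan θ_B = n₂/n₁.
tan θ_B = n₂/n₁ = 1.443/2.155 = 0.6696.
θ_B = arctan(0.6696) = 33.81°.

θ_B ≈ 33.81°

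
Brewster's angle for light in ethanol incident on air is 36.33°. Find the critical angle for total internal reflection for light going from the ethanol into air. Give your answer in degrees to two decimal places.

θ_c ≈ 47.34°

tan θ_B = n₂/n₁ = tan 36.33° = 0.7354.
Total internal reflection: sin θ_c = n₂/n₁ = 0.7354.
θ_c = arcsin(0.7354) = 47.34°.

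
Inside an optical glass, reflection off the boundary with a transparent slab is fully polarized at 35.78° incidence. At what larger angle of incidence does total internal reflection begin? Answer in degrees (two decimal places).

From Brewster, n₂/n₁ = tan θ_B = tan 35.78° = 0.7207.
Then sin θ_c = n₂/n₁ = 0.7207, so θ_c = arcsin 0.7207 = 46.11°.

θ_c ≈ 46.11°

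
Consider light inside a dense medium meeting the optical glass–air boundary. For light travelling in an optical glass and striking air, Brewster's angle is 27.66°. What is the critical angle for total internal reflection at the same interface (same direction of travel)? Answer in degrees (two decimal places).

θ_c ≈ 31.61°

tan θ_B = n₂/n₁ = tan 27.66° = 0.5241.
Total internal reflection: sin θ_c = n₂/n₁ = 0.5241.
θ_c = arcsin(0.5241) = 31.61°.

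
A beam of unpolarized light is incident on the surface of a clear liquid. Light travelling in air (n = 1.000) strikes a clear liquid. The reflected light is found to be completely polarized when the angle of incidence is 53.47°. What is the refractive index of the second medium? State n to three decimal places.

At Brewster's angle, tan θ_B = n₂/n₁ with n₁ on the incident side (air) and n₂ on the transmitted side (a clear liquid).
n₂ = n₁ tan θ_B = 1.000 × tan 53.47° = 1.350.

n ≈ 1.350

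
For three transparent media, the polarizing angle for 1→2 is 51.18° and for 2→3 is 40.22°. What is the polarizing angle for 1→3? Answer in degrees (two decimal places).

tan θ_B(1→2) = n₂/n₁ = tan 51.18° = 1.2429.
tan θ_B(2→3) = n₃/n₂ = tan 40.22° = 0.8457.
n₃/n₁ = 1.0510. Then tan θ_B(1→3) = n₃/n₁, so θ_B(1→3) = arctan(1.0510) = 46.43°.

θ_B ≈ 46.43°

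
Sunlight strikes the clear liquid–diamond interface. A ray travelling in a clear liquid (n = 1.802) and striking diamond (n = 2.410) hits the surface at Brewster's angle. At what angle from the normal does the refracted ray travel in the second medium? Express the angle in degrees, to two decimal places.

θ_B = arctan(n₂/n₁) = arctan(2.410/1.802) = 53.21°.
The refracted ray is perpendicular to the reflected ray, so θ_t = 90° − θ_B = 36.79°.

θ_t ≈ 36.79°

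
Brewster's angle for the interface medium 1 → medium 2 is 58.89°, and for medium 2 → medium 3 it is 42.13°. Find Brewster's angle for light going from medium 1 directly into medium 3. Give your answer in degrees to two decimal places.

n₂/n₁ = tan 58.89° = 1.6571 and n₃/n₂ = tan 42.13° = 0.9045.
Multiplying, n₃/n₁ = 1.6571 × 0.9045 = 1.4988, and θ_B(1→3) = arctan 1.4988 = 56.29°.

θ_B ≈ 56.29°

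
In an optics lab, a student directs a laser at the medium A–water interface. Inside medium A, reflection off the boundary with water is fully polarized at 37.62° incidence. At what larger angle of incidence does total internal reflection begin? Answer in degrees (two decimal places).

θ_c ≈ 50.41°

n₂/n₁ = tan 37.62° = 0.7707; the critical angle satisfies sin θ_c = n₂/n₁.
θ_c = arcsin(0.7707) = 50.41°.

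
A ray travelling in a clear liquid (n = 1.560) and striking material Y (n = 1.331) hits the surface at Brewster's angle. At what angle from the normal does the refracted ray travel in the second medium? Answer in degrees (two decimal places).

θ_B = arctan(n₂/n₁) = arctan(1.331/1.560) = 40.47°.
Since θ_B + θ_t = 90° at Brewster incidence, θ_t = 90° − 40.47° = 49.53°.

θ_t ≈ 49.53°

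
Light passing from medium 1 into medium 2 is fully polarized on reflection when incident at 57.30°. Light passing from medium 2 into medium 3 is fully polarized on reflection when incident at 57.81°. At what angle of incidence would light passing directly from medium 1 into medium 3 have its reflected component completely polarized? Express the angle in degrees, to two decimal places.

θ_B ≈ 68.00°

tan θ_B(1→2) = n₂/n₁ = tan 57.30° = 1.5577.
tan θ_B(2→3) = n₃/n₂ = tan 57.81° = 1.5886.
n₃/n₁ = 2.4745. Then tan θ_B(1→3) = n₃/n₁, so θ_B(1→3) = arctan(2.4745) = 68.00°.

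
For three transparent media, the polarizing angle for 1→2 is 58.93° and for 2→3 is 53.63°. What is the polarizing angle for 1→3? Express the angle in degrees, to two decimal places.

θ_B ≈ 66.07°

tan θ_B(1→2) = n₂/n₁ = tan 58.93° = 1.6597.
tan θ_B(2→3) = n₃/n₂ = tan 53.63° = 1.3579.
So n₃/n₁ = (n₂/n₁)(n₃/n₂) = 1.6597 × 1.3579 = 2.2536.
θ_B(1→3) = arctan(2.2536) = 66.07°.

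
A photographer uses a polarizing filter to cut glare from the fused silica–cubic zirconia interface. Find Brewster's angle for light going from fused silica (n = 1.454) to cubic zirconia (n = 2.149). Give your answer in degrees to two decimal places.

θ_B ≈ 55.92°

Here n₂/n₁ = 2.149/1.454 = 1.4780, and Brewster's law gives tan θ_B = n₂/n₁.
So θ_B = arctan 1.4780 = 55.92°.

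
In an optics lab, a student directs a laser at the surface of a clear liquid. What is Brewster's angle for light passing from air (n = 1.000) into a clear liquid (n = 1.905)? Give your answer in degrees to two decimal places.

tan θ_B = n₂/n₁ = 1.905/1.000 = 1.9050.
So θ_B = arctan 1.9050 = 62.30°.

θ_B ≈ 62.30°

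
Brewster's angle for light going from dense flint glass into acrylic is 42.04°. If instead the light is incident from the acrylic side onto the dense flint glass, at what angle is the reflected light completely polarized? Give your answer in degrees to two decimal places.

The two Brewster angles are complementary: θ_B' = 90° − θ_B = 90° − 42.04° = 47.96°.

θ_B' ≈ 47.96°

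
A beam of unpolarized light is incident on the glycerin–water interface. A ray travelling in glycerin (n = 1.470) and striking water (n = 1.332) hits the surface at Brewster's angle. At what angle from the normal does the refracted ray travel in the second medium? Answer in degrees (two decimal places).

θ_t ≈ 47.82°

θ_B = arctan(n₂/n₁) = arctan(1.332/1.470) = 42.18°.
Since θ_B + θ_t = 90° at Brewster incidence, θ_t = 90° − 42.18° = 47.82°.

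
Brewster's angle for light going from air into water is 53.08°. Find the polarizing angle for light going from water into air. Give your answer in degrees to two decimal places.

θ_B' ≈ 36.92°

tan θ_B' = n₁/n₂ = 1/tan θ_B, so θ_B' = 90° − θ_B.
θ_B' = 90° − 53.08° = 36.92°.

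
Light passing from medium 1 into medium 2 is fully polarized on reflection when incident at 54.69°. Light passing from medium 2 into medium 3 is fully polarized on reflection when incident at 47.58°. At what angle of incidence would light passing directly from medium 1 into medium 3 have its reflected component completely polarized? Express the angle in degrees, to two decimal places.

n₂/n₁ = tan 54.69° = 1.4118 and n₃/n₂ = tan 47.58° = 1.0944.
So n₃/n₁ = (n₂/n₁)(n₃/n₂) = 1.4118 × 1.0944 = 1.5451.
θ_B(1→3) = arctan(1.5451) = 57.09°.

θ_B ≈ 57.09°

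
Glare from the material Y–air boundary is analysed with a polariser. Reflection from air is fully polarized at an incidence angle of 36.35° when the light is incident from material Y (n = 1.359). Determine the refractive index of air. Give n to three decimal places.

Full polarization of the reflected beam means tan θ_B = n₂/n₁, where n₁ is the incident medium (material Y).
n₂ = n₁ tan θ_B = 1.359 × tan 36.35° = 1.000.

n ≈ 1.000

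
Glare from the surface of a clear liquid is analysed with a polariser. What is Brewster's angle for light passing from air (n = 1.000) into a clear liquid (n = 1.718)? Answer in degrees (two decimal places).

At Brewster's angle the reflected and refracted rays are perpendicular, which with Snell's law gives tan θ_B = n₂/n₁.
Here n₂/n₁ = 1.718/1.000 = 1.7180, and Brewster's law gives tan θ_B = n₂/n₁. Taking the arctangent, θ_B = 59.80°.

θ_B ≈ 59.80°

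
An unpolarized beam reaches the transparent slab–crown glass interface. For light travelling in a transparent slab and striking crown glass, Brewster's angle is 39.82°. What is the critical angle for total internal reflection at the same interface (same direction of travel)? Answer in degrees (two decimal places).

n₂/n₁ = tan 39.82° = 0.8338; the critical angle satisfies sin θ_c = n₂/n₁.
θ_c = arcsin(0.8338) = 56.49°.

θ_c ≈ 56.49°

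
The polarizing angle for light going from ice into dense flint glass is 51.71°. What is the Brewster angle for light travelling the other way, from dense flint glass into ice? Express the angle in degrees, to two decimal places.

Reversing the direction swaps n₁ and n₂, so tan θ_B' = 1/tan θ_B and θ_B' = 90° − θ_B.
Hence θ_B' = 90° − 51.71° = 38.29°.

θ_B' ≈ 38.29°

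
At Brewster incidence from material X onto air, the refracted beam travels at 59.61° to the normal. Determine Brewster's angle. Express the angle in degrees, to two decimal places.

Since the reflected and refracted rays are at right angles at the polarizing angle, θ_B + θ_t = 90°.
θ_B = 90° − 59.61° = 30.39°.

θ_B ≈ 30.39°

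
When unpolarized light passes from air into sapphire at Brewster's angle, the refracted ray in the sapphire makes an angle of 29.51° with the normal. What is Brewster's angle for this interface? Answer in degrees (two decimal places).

At Brewster's angle the reflected and refracted rays are perpendicular, so θ_B + θ_t = 90°.
So θ_B = 90° − θ_t = 90° − 29.51° = 60.49°.

θ_B ≈ 60.49°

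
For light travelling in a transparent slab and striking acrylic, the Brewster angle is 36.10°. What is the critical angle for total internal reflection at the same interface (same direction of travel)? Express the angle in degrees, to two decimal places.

From Brewster, n₂/n₁ = tan θ_B = tan 36.10° = 0.7292.
Then sin θ_c = n₂/n₁ = 0.7292, so θ_c = arcsin 0.7292 = 46.82°.

θ_c ≈ 46.82°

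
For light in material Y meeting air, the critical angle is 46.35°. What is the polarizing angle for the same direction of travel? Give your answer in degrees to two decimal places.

n₂/n₁ = sin θ_c = sin 46.35° = 0.7236.
tan θ_B equals the same ratio, so θ_B = arctan(0.7236) = 35.89°.

θ_B ≈ 35.89°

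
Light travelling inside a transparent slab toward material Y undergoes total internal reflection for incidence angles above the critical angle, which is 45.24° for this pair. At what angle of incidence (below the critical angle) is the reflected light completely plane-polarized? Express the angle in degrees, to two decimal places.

sin θ_c = n₂/n₁, so n₂/n₁ = sin 45.24° = 0.7101.
Brewster: tan θ_B = n₂/n₁ = 0.7101.
θ_B = arctan(0.7101) = 35.38°.

θ_B ≈ 35.38°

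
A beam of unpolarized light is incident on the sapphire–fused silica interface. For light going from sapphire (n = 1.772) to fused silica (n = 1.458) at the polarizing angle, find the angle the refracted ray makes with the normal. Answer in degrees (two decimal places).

θ_B = arctan(n₂/n₁) = arctan(1.458/1.772) = 39.45°.
At Brewster's angle the reflected and refracted rays are perpendicular, so θ_t = 90° − θ_B = 90° − 39.45° = 50.55°.

θ_t ≈ 50.55°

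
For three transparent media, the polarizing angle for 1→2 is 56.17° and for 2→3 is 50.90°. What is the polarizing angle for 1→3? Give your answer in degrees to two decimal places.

n₂/n₁ = tan 56.17° = 1.4921 and n₃/n₂ = tan 50.90° = 1.2305.
Multiplying, n₃/n₁ = 1.4921 × 1.2305 = 1.8360, and θ_B(1→3) = arctan 1.8360 = 61.42°.

θ_B ≈ 61.42°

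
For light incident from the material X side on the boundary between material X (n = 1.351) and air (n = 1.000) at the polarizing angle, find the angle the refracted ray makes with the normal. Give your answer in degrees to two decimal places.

θ_B = arctan(n₂/n₁) = arctan(1.000/1.351) = 36.51°.
The refracted ray is perpendicular to the reflected ray, so θ_t = 90° − θ_B = 53.49°.

θ_t ≈ 53.49°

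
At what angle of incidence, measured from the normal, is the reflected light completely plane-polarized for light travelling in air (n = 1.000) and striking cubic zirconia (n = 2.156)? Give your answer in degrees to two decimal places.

θ_B ≈ 65.12°

The reflected p-component vanishes when tan θ_B = n₂/n₁.
Brewster's condition: tan θ_B = n₂/n₁ = 2.156/1.000 = 2.1560.
θ_B = arctan(2.1560) = 65.12°.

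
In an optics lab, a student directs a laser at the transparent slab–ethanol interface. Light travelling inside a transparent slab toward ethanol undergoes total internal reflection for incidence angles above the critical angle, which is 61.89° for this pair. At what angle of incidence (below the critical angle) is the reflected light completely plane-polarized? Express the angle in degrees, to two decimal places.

n₂/n₁ = sin θ_c = sin 61.89° = 0.8820.
tan θ_B equals the same ratio, so θ_B = arctan(0.8820) = 41.41°.

θ_B ≈ 41.41°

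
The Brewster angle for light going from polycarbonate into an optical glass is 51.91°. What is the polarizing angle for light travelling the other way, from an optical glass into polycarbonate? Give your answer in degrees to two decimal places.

tan θ_B' = n₁/n₂ = 1/tan θ_B, so θ_B' = 90° − θ_B.
θ_B' = 90° − 51.91° = 38.09°.

θ_B' ≈ 38.09°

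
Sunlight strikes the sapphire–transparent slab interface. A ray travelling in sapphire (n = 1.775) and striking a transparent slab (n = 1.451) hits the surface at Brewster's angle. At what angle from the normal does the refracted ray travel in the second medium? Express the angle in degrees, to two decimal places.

θ_t ≈ 50.74°

First find Brewster's angle: tan θ_B = 1.451/1.775 = 0.8175, giving θ_B = 39.26°.
At Brewster's angle the reflected and refracted rays are perpendicular, so θ_t = 90° − θ_B = 90° − 39.26° = 50.74°.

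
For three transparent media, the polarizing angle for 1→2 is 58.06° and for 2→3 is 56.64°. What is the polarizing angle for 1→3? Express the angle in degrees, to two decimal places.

θ_B ≈ 67.68°

tan θ_B(1→2) = n₂/n₁ = tan 58.06° = 1.6041.
tan θ_B(2→3) = n₃/n₂ = tan 56.64° = 1.5189.
So n₃/n₁ = (n₂/n₁)(n₃/n₂) = 1.6041 × 1.5189 = 2.4364.
θ_B(1→3) = arctan(2.4364) = 67.68°.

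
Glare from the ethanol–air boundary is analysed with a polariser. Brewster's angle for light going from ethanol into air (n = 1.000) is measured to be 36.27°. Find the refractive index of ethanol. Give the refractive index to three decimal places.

At Brewster's angle, tan θ_B = n₂/n₁ with n₁ on the incident side (ethanol) and n₂ on the transmitted side (air).
n₁ = n₂ / tan θ_B = 1.000 / tan 36.27° = 1.363.

n ≈ 1.363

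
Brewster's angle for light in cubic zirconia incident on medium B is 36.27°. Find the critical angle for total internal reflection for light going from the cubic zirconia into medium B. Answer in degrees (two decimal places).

From Brewster, n₂/n₁ = tan θ_B = tan 36.27° = 0.7338.
Then sin θ_c = n₂/n₁ = 0.7338, so θ_c = arcsin 0.7338 = 47.20°.

θ_c ≈ 47.20°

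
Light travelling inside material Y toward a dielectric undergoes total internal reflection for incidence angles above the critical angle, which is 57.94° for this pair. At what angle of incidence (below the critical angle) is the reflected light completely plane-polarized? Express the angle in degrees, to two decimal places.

θ_B ≈ 40.28°

At the critical angle sin θ_c = n₂/n₁, giving n₂/n₁ = sin 57.94° = 0.8475.
Then tan θ_B = n₂/n₁ = 0.8475, so θ_B = arctan 0.8475 = 40.28°.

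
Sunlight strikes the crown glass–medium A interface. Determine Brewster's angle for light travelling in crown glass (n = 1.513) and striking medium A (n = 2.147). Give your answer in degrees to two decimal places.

tan θ_B = n₂/n₁ = 2.147/1.513 = 1.4190.
So θ_B = arctan 1.4190 = 54.83°.

θ_B ≈ 54.83°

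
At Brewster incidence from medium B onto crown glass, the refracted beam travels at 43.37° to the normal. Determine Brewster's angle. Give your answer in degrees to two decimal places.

θ_B ≈ 46.63°

Brewster's condition makes the reflected and refracted beams perpendicular: θ_B + θ_t = 90°.
θ_B = 90° − 43.37° = 46.63°.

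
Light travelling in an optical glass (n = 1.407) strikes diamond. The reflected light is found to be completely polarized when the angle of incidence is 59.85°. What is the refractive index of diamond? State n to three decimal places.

Brewster's law: tan θ_B = n₂/n₁ (light incident in an optical glass, refracted into diamond).
n₂ = n₁ tan θ_B = 1.407 × tan 59.85° = 2.422.

n ≈ 2.422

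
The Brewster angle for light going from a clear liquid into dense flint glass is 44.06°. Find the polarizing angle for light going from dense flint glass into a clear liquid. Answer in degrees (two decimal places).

θ_B' ≈ 45.94°

Reversing the direction swaps n₁ and n₂, so tan θ_B' = 1/tan θ_B and θ_B' = 90° − θ_B.
Hence θ_B' = 90° − 44.06° = 45.94°.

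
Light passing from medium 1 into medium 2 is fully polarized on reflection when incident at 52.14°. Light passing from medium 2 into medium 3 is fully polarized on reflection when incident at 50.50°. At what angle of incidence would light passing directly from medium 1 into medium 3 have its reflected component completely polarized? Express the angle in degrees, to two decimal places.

θ_B ≈ 57.35°

n₂/n₁ = tan 52.14° = 1.2864 and n₃/n₂ = tan 50.50° = 1.2131.
n₃/n₁ = 1.5605. Then tan θ_B(1→3) = n₃/n₁, so θ_B(1→3) = arctan(1.5605) = 57.35°.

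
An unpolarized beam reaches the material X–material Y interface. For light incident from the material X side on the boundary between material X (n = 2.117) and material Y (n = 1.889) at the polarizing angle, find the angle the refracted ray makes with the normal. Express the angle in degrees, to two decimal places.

First find Brewster's angle: tan θ_B = 1.889/2.117 = 0.8923, giving θ_B = 41.74°.
At Brewster's angle the reflected and refracted rays are perpendicular, so θ_t = 90° − θ_B = 90° − 41.74° = 48.26°.

θ_t ≈ 48.26°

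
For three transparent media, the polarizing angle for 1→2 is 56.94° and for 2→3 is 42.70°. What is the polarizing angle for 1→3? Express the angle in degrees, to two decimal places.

θ_B ≈ 54.80°

tan θ_B(1→2) = n₂/n₁ = tan 56.94° = 1.5363.
tan θ_B(2→3) = n₃/n₂ = tan 42.70° = 0.9228.
n₃/n₁ = 1.4177. Then tan θ_B(1→3) = n₃/n₁, so θ_B(1→3) = arctan(1.4177) = 54.80°.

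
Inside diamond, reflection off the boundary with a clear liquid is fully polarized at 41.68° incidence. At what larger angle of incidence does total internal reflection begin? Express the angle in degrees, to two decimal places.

θ_c ≈ 62.92°

n₂/n₁ = tan 41.68° = 0.8903; the critical angle satisfies sin θ_c = n₂/n₁.
θ_c = arcsin(0.8903) = 62.92°.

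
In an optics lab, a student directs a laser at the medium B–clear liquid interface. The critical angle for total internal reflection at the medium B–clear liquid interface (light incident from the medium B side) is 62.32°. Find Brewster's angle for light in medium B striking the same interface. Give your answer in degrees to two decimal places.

θ_B ≈ 41.53°

At the critical angle sin θ_c = n₂/n₁, giving n₂/n₁ = sin 62.32° = 0.8856.
Then tan θ_B = n₂/n₁ = 0.8856, so θ_B = arctan 0.8856 = 41.53°.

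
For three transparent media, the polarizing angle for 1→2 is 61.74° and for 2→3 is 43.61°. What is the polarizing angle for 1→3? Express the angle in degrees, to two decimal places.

Each Brewster angle gives a ratio: n₂/n₁ = tan 61.74° = 1.8603, n₃/n₂ = tan 43.61° = 0.9526.
Multiplying, n₃/n₁ = 1.8603 × 0.9526 = 1.7722, and θ_B(1→3) = arctan 1.7722 = 60.56°.

θ_B ≈ 60.56°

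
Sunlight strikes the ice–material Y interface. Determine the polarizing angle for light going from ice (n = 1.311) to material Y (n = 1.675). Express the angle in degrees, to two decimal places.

The reflected p-component vanishes when tan θ_B = n₂/n₁.
Here n₂/n₁ = 1.675/1.311 = 1.2777, and Brewster's law gives tan θ_B = n₂/n₁.
So θ_B = arctan 1.2777 = 51.95°.

θ_B ≈ 51.95°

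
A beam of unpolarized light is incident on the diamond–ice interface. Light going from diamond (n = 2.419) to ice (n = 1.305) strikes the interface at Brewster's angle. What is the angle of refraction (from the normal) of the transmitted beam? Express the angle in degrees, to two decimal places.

θ_t ≈ 61.65°

tan θ_B = n₂/n₁ = 1.305/2.419 = 0.5395, so θ_B = 28.35°.
At Brewster's angle the reflected and refracted rays are perpendicular, so θ_t = 90° − θ_B = 90° − 28.35° = 61.65°.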